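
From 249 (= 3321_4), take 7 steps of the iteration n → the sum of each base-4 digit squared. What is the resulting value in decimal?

249 = (3,3,2,1)_4 → 3² + 3² + 2² + 1² = 23
23 = (1,1,3)_4 → 1² + 1² + 3² = 11
11 = (2,3)_4 → 2² + 3² = 13
13 = (3,1)_4 → 3² + 1² = 10
10 = (2,2)_4 → 2² + 2² = 8
8 = (2,0)_4 → 2² + 0² = 4
4 = (1,0)_4 → 1² + 0² = 1

1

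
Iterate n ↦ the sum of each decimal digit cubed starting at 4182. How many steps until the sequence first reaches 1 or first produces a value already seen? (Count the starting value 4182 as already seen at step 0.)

9

4182 → 4³ + 1³ + 8³ + 2³ = 64 + 1 + 512 + 8 = 585
585 → 5³ + 8³ + 5³ = 125 + 512 + 125 = 762
762 → 7³ + 6³ + 2³ = 343 + 216 + 8 = 567
567 → 5³ + 6³ + 7³ = 125 + 216 + 343 = 684
684 → 6³ + 8³ + 4³ = 216 + 512 + 64 = 792
792 → 7³ + 9³ + 2³ = 343 + 729 + 8 = 1080
1080 → 1³ + 0³ + 8³ + 0³ = 1 + 0 + 512 + 0 = 513
513 → 5³ + 1³ + 3³ = 125 + 1 + 27 = 153
153 → 1³ + 5³ + 3³ = 1 + 125 + 27 = 153  — 153 repeats.
That took 9 steps.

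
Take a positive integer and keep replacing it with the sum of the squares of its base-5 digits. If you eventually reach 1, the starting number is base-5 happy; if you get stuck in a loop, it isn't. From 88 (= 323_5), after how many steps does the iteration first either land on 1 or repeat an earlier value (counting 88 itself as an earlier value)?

6

88 = (3,2,3)_5 → 3² + 2² + 3² = 9 + 4 + 9 = 22
22 = (4,2)_5 → 4² + 2² = 16 + 4 = 20
20 = (4,0)_5 → 4² + 0² = 16 + 0 = 16
16 = (3,1)_5 → 3² + 1² = 9 + 1 = 10
10 = (2,0)_5 → 2² + 0² = 4 + 0 = 4
4 = (4)_5 → 4² = 16  — 16 repeats.
That took 6 steps.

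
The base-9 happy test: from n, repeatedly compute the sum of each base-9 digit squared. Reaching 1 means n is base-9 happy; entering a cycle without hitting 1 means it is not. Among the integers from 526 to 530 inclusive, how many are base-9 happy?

1

526: 526 → 68 → 74 → 68  — not base-9 happy
527: 527 → 77 → 89 → 65 → 53 → 89  — not base-9 happy
528: 528 → 88 → 50 → 50  — not base-9 happy
529: 529 → 101 → 9 → 1  — base-9 happy
530: 530 → 116 → 74 → 68 → 74  — not base-9 happy
base-9 happy: 529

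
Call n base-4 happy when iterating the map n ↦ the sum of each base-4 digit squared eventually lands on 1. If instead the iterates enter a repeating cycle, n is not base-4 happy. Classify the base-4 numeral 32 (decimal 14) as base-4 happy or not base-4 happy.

14 = (3,2)_4 → 3² + 2² = 9 + 4 = 13
13 = (3,1)_4 → 3² + 1² = 9 + 1 = 10
10 = (2,2)_4 → 2² + 2² = 4 + 4 = 8
8 = (2,0)_4 → 2² + 0² = 4 + 0 = 4
4 = (1,0)_4 → 1² + 0² = 1 + 0 = 1  — reached 1.

base-4 happy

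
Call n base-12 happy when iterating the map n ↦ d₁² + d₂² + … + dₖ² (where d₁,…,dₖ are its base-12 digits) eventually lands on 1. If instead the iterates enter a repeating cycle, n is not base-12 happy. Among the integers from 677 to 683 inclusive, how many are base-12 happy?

1

677: 677 → 105 → 145 → 2 → 4 → 16 → 17 → 26 → 8 → 64 → 41 → 34 → 104 → 128 → 164 → 66 → 61 → 26  (repeats 26)
678: 678 → 116 → 145 → 2 → 4 → 16 → 17 → 26 → 8 → 64 → 41 → 34 → 104 → 128 → 164 → 66 → 61 → 26  (repeats 26)
679: 679 → 129 → 181 → 11 → 121 → 101 → 89 → 74 → 40 → 25 → 5 → 25  (repeats 25)
680: 680 → 144 → 1  (reaches 1)
681: 681 → 161 → 27 → 13 → 2 → 4 → 16 → 17 → 26 → 8 → 64 → 41 → 34 → 104 → 128 → 164 → 66 → 61 → 26  (repeats 26)
682: 682 → 180 → 10 → 100 → 80 → 100  (repeats 100)
683: 683 → 201 → 98 → 68 → 89 → 74 → 40 → 25 → 5 → 25  (repeats 25)
base-12 happy: 680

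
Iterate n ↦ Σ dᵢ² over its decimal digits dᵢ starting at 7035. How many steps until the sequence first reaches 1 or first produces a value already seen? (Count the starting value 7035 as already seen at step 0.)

11

7035 → 7² + 0² + 3² + 5² = 83
83 → 8² + 3² = 73
73 → 7² + 3² = 58
58 → 5² + 8² = 89
89 → 8² + 9² = 145
145 → 1² + 4² + 5² = 42
42 → 4² + 2² = 20
20 → 2² + 0² = 4
4 → 4² = 16
16 → 1² + 6² = 37
37 → 3² + 7² = 58  — 58 repeats.
That took 11 steps.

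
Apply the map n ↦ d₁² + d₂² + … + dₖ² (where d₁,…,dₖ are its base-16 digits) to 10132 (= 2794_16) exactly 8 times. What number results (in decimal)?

10132 = (2,7,9,4)_16 → 2² + 7² + 9² + 4² = 150
150 = (9,6)_16 → 9² + 6² = 117
117 = (7,5)_16 → 7² + 5² = 74
74 = (4,10)_16 → 4² + 10² = 116
116 = (7,4)_16 → 7² + 4² = 65
65 = (4,1)_16 → 4² + 1² = 17
17 = (1,1)_16 → 1² + 1² = 2
2 = (2)_16 → 2² = 4

4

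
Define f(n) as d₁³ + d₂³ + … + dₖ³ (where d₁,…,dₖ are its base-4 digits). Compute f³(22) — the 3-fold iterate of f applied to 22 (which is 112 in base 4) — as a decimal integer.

1

22 = (1,1,2)_4 → 1³ + 1³ + 2³ = 10
10 = (2,2)_4 → 2³ + 2³ = 16
16 = (1,0,0)_4 → 1³ + 0³ + 0³ = 1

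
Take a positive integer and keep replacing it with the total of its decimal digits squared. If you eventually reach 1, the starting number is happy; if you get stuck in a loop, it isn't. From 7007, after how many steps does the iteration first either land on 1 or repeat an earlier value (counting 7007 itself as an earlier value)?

7007 → 7² + 0² + 0² + 7² = 98
98 → 9² + 8² = 145
145 → 1² + 4² + 5² = 42
42 → 4² + 2² = 20
20 → 2² + 0² = 4
4 → 4² = 16
16 → 1² + 6² = 37
37 → 3² + 7² = 58
58 → 5² + 8² = 89
89 → 8² + 9² = 145  — 145 repeats.
That took 10 steps.

10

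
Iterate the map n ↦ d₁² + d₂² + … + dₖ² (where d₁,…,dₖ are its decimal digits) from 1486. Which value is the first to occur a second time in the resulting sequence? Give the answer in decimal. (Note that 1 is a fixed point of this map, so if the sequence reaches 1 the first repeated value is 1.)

1486 → 1² + 4² + 8² + 6² = 1 + 16 + 64 + 36 = 117
117 → 1² + 1² + 7² = 1 + 1 + 49 = 51
51 → 5² + 1² = 25 + 1 = 26
26 → 2² + 6² = 4 + 36 = 40
40 → 4² + 0² = 16 + 0 = 16
16 → 1² + 6² = 1 + 36 = 37
37 → 3² + 7² = 9 + 49 = 58
58 → 5² + 8² = 25 + 64 = 89
89 → 8² + 9² = 64 + 81 = 145
145 → 1² + 4² + 5² = 1 + 16 + 25 = 42
42 → 4² + 2² = 16 + 4 = 20
20 → 2² + 0² = 4 + 0 = 4
4 → 4² = 16  — 16 already appeared earlier.

16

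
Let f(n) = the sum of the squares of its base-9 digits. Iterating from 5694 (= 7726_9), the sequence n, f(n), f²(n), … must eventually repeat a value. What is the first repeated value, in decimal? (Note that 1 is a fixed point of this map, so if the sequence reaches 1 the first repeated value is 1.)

5694 = (7,7,2,6)_9 → 7² + 7² + 2² + 6² = 138
138 = (1,6,3)_9 → 1² + 6² + 3² = 46
46 = (5,1)_9 → 5² + 1² = 26
26 = (2,8)_9 → 2² + 8² = 68
68 = (7,5)_9 → 7² + 5² = 74
74 = (8,2)_9 → 8² + 2² = 68  — 68 already appeared earlier.

68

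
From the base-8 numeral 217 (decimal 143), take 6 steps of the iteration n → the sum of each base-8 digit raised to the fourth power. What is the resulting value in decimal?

143 = (2,1,7)_8 → 2418
2418 = (4,5,6,2)_8 → 2193
2193 = (4,2,2,1)_8 → 289
289 = (4,4,1)_8 → 513
513 = (1,0,0,1)_8 → 2
2 = (2)_8 → 16

16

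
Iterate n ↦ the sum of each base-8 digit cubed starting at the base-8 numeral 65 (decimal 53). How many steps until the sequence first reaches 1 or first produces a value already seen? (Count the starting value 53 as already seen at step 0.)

6

53 = (6,5)_8 → 6³ + 5³ = 216 + 125 = 341
341 = (5,2,5)_8 → 5³ + 2³ + 5³ = 125 + 8 + 125 = 258
258 = (4,0,2)_8 → 4³ + 0³ + 2³ = 64 + 0 + 8 = 72
72 = (1,1,0)_8 → 1³ + 1³ + 0³ = 1 + 1 + 0 = 2
2 = (2)_8 → 2³ = 8
8 = (1,0)_8 → 1³ + 0³ = 1 + 0 = 1  — reached 1.
That took 6 steps.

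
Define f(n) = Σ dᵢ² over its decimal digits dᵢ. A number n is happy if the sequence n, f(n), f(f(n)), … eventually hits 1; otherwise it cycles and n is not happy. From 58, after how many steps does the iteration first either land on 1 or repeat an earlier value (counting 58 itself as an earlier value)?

8

58 → 89
89 → 145
145 → 42
42 → 20
20 → 4
4 → 16
16 → 37
37 → 58  — 58 repeats.
That took 8 steps.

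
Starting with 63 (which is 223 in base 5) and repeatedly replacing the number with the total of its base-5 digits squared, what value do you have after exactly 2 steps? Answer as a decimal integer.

63 = (2,2,3)_5 → 2² + 2² + 3² = 4 + 4 + 9 = 17
17 = (3,2)_5 → 3² + 2² = 9 + 4 = 13

13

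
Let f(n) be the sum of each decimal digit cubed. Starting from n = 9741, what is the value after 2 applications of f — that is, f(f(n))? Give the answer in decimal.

372

9741 → 9³ + 7³ + 4³ + 1³ = 1137
1137 → 1³ + 1³ + 3³ + 7³ = 372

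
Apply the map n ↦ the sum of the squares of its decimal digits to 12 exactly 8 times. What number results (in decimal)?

12 → 5
5 → 25
25 → 29
29 → 85
85 → 89
89 → 145
145 → 42
42 → 20

20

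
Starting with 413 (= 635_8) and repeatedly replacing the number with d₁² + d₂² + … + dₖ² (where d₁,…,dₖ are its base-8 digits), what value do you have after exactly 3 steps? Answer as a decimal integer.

413 = (6,3,5)_8 → 6² + 3² + 5² = 70
70 = (1,0,6)_8 → 1² + 0² + 6² = 37
37 = (4,5)_8 → 4² + 5² = 41

41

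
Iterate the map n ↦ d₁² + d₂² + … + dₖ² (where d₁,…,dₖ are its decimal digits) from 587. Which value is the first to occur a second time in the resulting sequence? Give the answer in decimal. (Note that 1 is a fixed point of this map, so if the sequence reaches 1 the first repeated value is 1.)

37

587 → 5² + 8² + 7² = 138
138 → 1² + 3² + 8² = 74
74 → 7² + 4² = 65
65 → 6² + 5² = 61
61 → 6² + 1² = 37
37 → 3² + 7² = 58
58 → 5² + 8² = 89
89 → 8² + 9² = 145
145 → 1² + 4² + 5² = 42
42 → 4² + 2² = 20
20 → 2² + 0² = 4
4 → 4² = 16
16 → 1² + 6² = 37  — 37 already appeared earlier.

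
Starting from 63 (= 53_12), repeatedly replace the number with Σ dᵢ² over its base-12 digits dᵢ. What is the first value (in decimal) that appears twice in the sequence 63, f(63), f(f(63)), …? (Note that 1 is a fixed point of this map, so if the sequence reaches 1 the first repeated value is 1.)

34

63 = (5,3)_12 → 5² + 3² = 25 + 9 = 34
34 = (2,10)_12 → 2² + 10² = 4 + 100 = 104
104 = (8,8)_12 → 8² + 8² = 64 + 64 = 128
128 = (10,8)_12 → 10² + 8² = 100 + 64 = 164
164 = (1,1,8)_12 → 1² + 1² + 8² = 1 + 1 + 64 = 66
66 = (5,6)_12 → 5² + 6² = 25 + 36 = 61
61 = (5,1)_12 → 5² + 1² = 25 + 1 = 26
26 = (2,2)_12 → 2² + 2² = 4 + 4 = 8
8 = (8)_12 → 8² = 64
64 = (5,4)_12 → 5² + 4² = 25 + 16 = 41
41 = (3,5)_12 → 3² + 5² = 9 + 25 = 34  — 34 already appeared earlier.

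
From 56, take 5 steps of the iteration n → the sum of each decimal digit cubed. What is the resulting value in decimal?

56 → 5³ + 6³ = 125 + 216 = 341
341 → 3³ + 4³ + 1³ = 27 + 64 + 1 = 92
92 → 9³ + 2³ = 729 + 8 = 737
737 → 7³ + 3³ + 7³ = 343 + 27 + 343 = 713
713 → 7³ + 1³ + 3³ = 343 + 1 + 27 = 371

371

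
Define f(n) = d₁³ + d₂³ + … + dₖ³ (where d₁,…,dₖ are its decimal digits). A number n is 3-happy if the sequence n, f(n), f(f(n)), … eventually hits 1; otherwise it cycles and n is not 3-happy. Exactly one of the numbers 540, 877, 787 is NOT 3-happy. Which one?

540: 540 → 189 → 1242 → 81 → 513 → 153 → 153  — repeats 153 (not 3-happy)
877: 877 → 1198 → 1243 → 100 → 1  — reaches 1 (3-happy)
787: 787 → 1198 → 1243 → 100 → 1  — reaches 1 (3-happy)

540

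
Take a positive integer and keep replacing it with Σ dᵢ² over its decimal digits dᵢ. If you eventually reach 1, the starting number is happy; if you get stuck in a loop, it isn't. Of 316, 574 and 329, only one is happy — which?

329

316: 316 → 46 → 52 → 29 → 85 → 89 → 145 → 42 → 20 → 4 → 16 → 37 → 58 → 89  — repeats 89 (not happy)
574: 574 → 90 → 81 → 65 → 61 → 37 → 58 → 89 → 145 → 42 → 20 → 4 → 16 → 37  — repeats 37 (not happy)
329: 329 → 94 → 97 → 130 → 10 → 1  — reaches 1 (happy)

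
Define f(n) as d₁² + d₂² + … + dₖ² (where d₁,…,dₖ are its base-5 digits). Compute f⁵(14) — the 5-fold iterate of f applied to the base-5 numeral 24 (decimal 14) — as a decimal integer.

16

14 = (2,4)_5 → 2² + 4² = 20
20 = (4,0)_5 → 4² + 0² = 16
16 = (3,1)_5 → 3² + 1² = 10
10 = (2,0)_5 → 2² + 0² = 4
4 = (4)_5 → 4² = 16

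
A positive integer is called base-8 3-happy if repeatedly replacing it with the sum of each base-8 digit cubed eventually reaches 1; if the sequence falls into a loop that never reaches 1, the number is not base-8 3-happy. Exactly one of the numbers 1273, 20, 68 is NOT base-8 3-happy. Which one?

1273

1273: 1273 → 379 → 495 → 811 → 217 → 55 → 559 → 469 → 476 → 434 → 440 → 559  — repeats 559 (not base-8 3-happy)
20: 20 → 72 → 2 → 8 → 1  — reaches 1 (base-8 3-happy)
68: 68 → 65 → 2 → 8 → 1  — reaches 1 (base-8 3-happy)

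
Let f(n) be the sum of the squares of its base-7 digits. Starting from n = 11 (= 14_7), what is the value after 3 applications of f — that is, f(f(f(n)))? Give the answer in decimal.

11 = (1,4)_7 → 1² + 4² = 17
17 = (2,3)_7 → 2² + 3² = 13
13 = (1,6)_7 → 1² + 6² = 37

37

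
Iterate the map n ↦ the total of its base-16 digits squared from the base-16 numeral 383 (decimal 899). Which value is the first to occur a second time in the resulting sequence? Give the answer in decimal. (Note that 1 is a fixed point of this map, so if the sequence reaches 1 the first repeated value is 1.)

899 = (3,8,3)_16 → 3² + 8² + 3² = 9 + 64 + 9 = 82
82 = (5,2)_16 → 5² + 2² = 25 + 4 = 29
29 = (1,13)_16 → 1² + 13² = 1 + 169 = 170
170 = (10,10)_16 → 10² + 10² = 100 + 100 = 200
200 = (12,8)_16 → 12² + 8² = 144 + 64 = 208
208 = (13,0)_16 → 13² + 0² = 169 + 0 = 169
169 = (10,9)_16 → 10² + 9² = 100 + 81 = 181
181 = (11,5)_16 → 11² + 5² = 121 + 25 = 146
146 = (9,2)_16 → 9² + 2² = 81 + 4 = 85
85 = (5,5)_16 → 5² + 5² = 25 + 25 = 50
50 = (3,2)_16 → 3² + 2² = 9 + 4 = 13
13 = (13)_16 → 13² = 169  — 169 already appeared earlier.

169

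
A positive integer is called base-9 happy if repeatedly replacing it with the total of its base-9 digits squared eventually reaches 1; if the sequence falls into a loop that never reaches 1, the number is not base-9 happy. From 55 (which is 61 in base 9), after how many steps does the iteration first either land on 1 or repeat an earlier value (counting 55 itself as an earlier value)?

55 = (6,1)_9 → 6² + 1² = 37
37 = (4,1)_9 → 4² + 1² = 17
17 = (1,8)_9 → 1² + 8² = 65
65 = (7,2)_9 → 7² + 2² = 53
53 = (5,8)_9 → 5² + 8² = 89
89 = (1,0,8)_9 → 1² + 0² + 8² = 65  — 65 repeats.
That took 6 steps.

6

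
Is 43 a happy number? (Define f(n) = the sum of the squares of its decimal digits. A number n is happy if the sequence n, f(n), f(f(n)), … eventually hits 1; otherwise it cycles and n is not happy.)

43 → 4² + 3² = 25
25 → 2² + 5² = 29
29 → 2² + 9² = 85
85 → 8² + 5² = 89
89 → 8² + 9² = 145
145 → 1² + 4² + 5² = 42
42 → 4² + 2² = 20
20 → 2² + 0² = 4
4 → 4² = 16
16 → 1² + 6² = 37
37 → 3² + 7² = 58
58 → 5² + 8² = 89  — 89 already seen; the sequence cycles without reaching 1.

not happy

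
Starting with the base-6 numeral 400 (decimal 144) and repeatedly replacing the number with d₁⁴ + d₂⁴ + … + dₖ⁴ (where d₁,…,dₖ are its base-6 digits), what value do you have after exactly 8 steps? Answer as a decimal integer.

144 = (4,0,0)_6 → 4⁴ + 0⁴ + 0⁴ = 256 + 0 + 0 = 256
256 = (1,1,0,4)_6 → 1⁴ + 1⁴ + 0⁴ + 4⁴ = 1 + 1 + 0 + 256 = 258
258 = (1,1,1,0)_6 → 1⁴ + 1⁴ + 1⁴ + 0⁴ = 1 + 1 + 1 + 0 = 3
3 = (3)_6 → 3⁴ = 81
81 = (2,1,3)_6 → 2⁴ + 1⁴ + 3⁴ = 16 + 1 + 81 = 98
98 = (2,4,2)_6 → 2⁴ + 4⁴ + 2⁴ = 16 + 256 + 16 = 288
288 = (1,2,0,0)_6 → 1⁴ + 2⁴ + 0⁴ + 0⁴ = 1 + 16 + 0 + 0 = 17
17 = (2,5)_6 → 2⁴ + 5⁴ = 16 + 625 = 641

641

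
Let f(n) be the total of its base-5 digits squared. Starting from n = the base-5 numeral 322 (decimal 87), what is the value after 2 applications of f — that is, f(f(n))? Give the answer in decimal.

87 = (3,2,2)_5 → 3² + 2² + 2² = 9 + 4 + 4 = 17
17 = (3,2)_5 → 3² + 2² = 9 + 4 = 13

13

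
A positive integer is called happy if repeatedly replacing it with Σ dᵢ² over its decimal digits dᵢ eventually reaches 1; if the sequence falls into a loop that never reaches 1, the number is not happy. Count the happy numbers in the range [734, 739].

734: 734 → 74 → 65 → 61 → 37 → 58 → 89 → 145 → 42 → 20 → 4 → 16 → 37  — not happy
735: 735 → 83 → 73 → 58 → 89 → 145 → 42 → 20 → 4 → 16 → 37 → 58  — not happy
736: 736 → 94 → 97 → 130 → 10 → 1  — happy
737: 737 → 107 → 50 → 25 → 29 → 85 → 89 → 145 → 42 → 20 → 4 → 16 → 37 → 58 → 89  — not happy
738: 738 → 122 → 9 → 81 → 65 → 61 → 37 → 58 → 89 → 145 → 42 → 20 → 4 → 16 → 37  — not happy
739: 739 → 139 → 91 → 82 → 68 → 100 → 1  — happy
happy: 736, 739

2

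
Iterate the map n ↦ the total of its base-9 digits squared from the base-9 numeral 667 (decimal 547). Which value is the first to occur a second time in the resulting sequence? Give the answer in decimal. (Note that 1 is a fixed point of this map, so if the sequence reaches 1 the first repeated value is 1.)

53

547 = (6,6,7)_9 → 6² + 6² + 7² = 121
121 = (1,4,4)_9 → 1² + 4² + 4² = 33
33 = (3,6)_9 → 3² + 6² = 45
45 = (5,0)_9 → 5² + 0² = 25
25 = (2,7)_9 → 2² + 7² = 53
53 = (5,8)_9 → 5² + 8² = 89
89 = (1,0,8)_9 → 1² + 0² + 8² = 65
65 = (7,2)_9 → 7² + 2² = 53  — 53 already appeared earlier.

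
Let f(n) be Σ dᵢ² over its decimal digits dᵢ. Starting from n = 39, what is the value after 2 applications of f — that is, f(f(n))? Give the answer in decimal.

81

39 → 3² + 9² = 9 + 81 = 90
90 → 9² + 0² = 81 + 0 = 81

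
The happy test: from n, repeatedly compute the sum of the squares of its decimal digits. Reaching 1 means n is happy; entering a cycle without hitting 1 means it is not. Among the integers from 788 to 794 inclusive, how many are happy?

788: 788 → 177 → 99 → 162 → 41 → 17 → 50 → 25 → 29 → 85 → 89 → 145 → 42 → 20 → 4 → 16 → 37 → 58 → 89  (repeats 89)
789: 789 → 194 → 98 → 145 → 42 → 20 → 4 → 16 → 37 → 58 → 89 → 145  (repeats 145)
790: 790 → 130 → 10 → 1  (reaches 1)
791: 791 → 131 → 11 → 2 → 4 → 16 → 37 → 58 → 89 → 145 → 42 → 20 → 4  (repeats 4)
792: 792 → 134 → 26 → 40 → 16 → 37 → 58 → 89 → 145 → 42 → 20 → 4 → 16  (repeats 16)
793: 793 → 139 → 91 → 82 → 68 → 100 → 1  (reaches 1)
794: 794 → 146 → 53 → 34 → 25 → 29 → 85 → 89 → 145 → 42 → 20 → 4 → 16 → 37 → 58 → 89  (repeats 89)
happy: 790, 793

2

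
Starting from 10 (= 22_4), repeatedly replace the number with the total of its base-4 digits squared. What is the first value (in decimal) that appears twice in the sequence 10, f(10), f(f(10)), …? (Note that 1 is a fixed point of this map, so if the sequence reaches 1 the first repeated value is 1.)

10 = (2,2)_4 → 2² + 2² = 4 + 4 = 8
8 = (2,0)_4 → 2² + 0² = 4 + 0 = 4
4 = (1,0)_4 → 1² + 0² = 1 + 0 = 1  — reached the fixed point 1.
1 → 1, so 1 is the first repeated value.

1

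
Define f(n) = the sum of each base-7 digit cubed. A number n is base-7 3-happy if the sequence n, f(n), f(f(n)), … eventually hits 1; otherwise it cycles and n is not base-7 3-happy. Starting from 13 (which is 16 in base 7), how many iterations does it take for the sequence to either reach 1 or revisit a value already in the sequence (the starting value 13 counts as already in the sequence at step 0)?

13 = (1,6)_7 → 1³ + 6³ = 217
217 = (4,3,0)_7 → 4³ + 3³ + 0³ = 91
91 = (1,6,0)_7 → 1³ + 6³ + 0³ = 217  — 217 repeats.
That took 3 steps.

3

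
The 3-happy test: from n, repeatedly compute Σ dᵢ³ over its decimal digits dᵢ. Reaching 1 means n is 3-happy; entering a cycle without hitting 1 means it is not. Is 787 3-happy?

3-happy

787 → 7³ + 8³ + 7³ = 1198
1198 → 1³ + 1³ + 9³ + 8³ = 1243
1243 → 1³ + 2³ + 4³ + 3³ = 100
100 → 1³ + 0³ + 0³ = 1  — reached 1.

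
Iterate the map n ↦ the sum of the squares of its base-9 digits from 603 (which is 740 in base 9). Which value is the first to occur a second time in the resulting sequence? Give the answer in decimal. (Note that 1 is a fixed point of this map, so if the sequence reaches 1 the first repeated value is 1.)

603 = (7,4,0)_9 → 65
65 = (7,2)_9 → 53
53 = (5,8)_9 → 89
89 = (1,0,8)_9 → 65  — 65 already appeared earlier.

65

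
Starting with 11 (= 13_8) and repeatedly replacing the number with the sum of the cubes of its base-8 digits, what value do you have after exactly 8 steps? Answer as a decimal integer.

440

11 = (1,3)_8 → 1³ + 3³ = 1 + 27 = 28
28 = (3,4)_8 → 3³ + 4³ = 27 + 64 = 91
91 = (1,3,3)_8 → 1³ + 3³ + 3³ = 1 + 27 + 27 = 55
55 = (6,7)_8 → 6³ + 7³ = 216 + 343 = 559
559 = (1,0,5,7)_8 → 1³ + 0³ + 5³ + 7³ = 1 + 0 + 125 + 343 = 469
469 = (7,2,5)_8 → 7³ + 2³ + 5³ = 343 + 8 + 125 = 476
476 = (7,3,4)_8 → 7³ + 3³ + 4³ = 343 + 27 + 64 = 434
434 = (6,6,2)_8 → 6³ + 6³ + 2³ = 216 + 216 + 8 = 440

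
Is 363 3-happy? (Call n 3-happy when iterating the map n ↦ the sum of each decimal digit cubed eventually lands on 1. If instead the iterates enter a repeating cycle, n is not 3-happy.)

not 3-happy

363 → 270
270 → 351
351 → 153
153 → 153  — 153 already seen; the sequence cycles without reaching 1.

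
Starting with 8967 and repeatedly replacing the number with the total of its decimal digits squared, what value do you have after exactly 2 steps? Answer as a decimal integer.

13

8967 → 8² + 9² + 6² + 7² = 230
230 → 2² + 3² + 0² = 13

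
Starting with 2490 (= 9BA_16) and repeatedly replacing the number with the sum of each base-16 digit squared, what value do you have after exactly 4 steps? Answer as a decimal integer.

197

2490 = (9,11,10)_16 → 9² + 11² + 10² = 81 + 121 + 100 = 302
302 = (1,2,14)_16 → 1² + 2² + 14² = 1 + 4 + 196 = 201
201 = (12,9)_16 → 12² + 9² = 144 + 81 = 225
225 = (14,1)_16 → 14² + 1² = 196 + 1 = 197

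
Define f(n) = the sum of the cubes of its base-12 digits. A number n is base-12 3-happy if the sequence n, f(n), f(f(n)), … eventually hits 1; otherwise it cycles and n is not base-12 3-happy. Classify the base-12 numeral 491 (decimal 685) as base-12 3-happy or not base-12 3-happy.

685 = (4,9,1)_12 → 4³ + 9³ + 1³ = 794
794 = (5,6,2)_12 → 5³ + 6³ + 2³ = 349
349 = (2,5,1)_12 → 2³ + 5³ + 1³ = 134
134 = (11,2)_12 → 11³ + 2³ = 1339
1339 = (9,3,7)_12 → 9³ + 3³ + 7³ = 1099
1099 = (7,7,7)_12 → 7³ + 7³ + 7³ = 1029
1029 = (7,1,9)_12 → 7³ + 1³ + 9³ = 1073
1073 = (7,5,5)_12 → 7³ + 5³ + 5³ = 593
593 = (4,1,5)_12 → 4³ + 1³ + 5³ = 190
190 = (1,3,10)_12 → 1³ + 3³ + 10³ = 1028
1028 = (7,1,8)_12 → 7³ + 1³ + 8³ = 856
856 = (5,11,4)_12 → 5³ + 11³ + 4³ = 1520
1520 = (10,6,8)_12 → 10³ + 6³ + 8³ = 1728
1728 = (1,0,0,0)_12 → 1³ + 0³ + 0³ + 0³ = 1  — reached 1.

base-12 3-happy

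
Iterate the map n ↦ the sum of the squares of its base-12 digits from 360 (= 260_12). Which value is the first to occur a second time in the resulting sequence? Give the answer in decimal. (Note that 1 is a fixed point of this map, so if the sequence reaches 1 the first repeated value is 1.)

360 = (2,6,0)_12 → 40
40 = (3,4)_12 → 25
25 = (2,1)_12 → 5
5 = (5)_12 → 25  — 25 already appeared earlier.

25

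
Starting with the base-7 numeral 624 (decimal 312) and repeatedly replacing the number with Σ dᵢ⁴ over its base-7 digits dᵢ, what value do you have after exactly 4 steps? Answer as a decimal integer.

312 = (6,2,4)_7 → 1568
1568 = (4,4,0,0)_7 → 512
512 = (1,3,3,1)_7 → 164
164 = (3,2,3)_7 → 178

178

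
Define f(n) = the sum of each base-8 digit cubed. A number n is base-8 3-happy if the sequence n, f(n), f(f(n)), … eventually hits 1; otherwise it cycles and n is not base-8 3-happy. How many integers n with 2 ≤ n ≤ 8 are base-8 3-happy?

2: 2 → 8 → 1  (reaches 1)
3: 3 → 27 → 54 → 432 → 432  (repeats 432)
4: 4 → 64 → 1  (reaches 1)
5: 5 → 125 → 469 → 476 → 434 → 440 → 559 → 469  (repeats 469)
6: 6 → 216 → 54 → 432 → 432  (repeats 432)
7: 7 → 343 → 476 → 434 → 440 → 559 → 469 → 476  (repeats 476)
8: 8 → 1  (reaches 1)
base-8 3-happy: 2, 4, 8

3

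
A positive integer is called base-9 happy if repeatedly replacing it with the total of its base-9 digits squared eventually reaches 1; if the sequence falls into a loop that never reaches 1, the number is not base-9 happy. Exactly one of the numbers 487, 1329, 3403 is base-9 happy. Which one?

1329

487: 487 → 37 → 17 → 65 → 53 → 89 → 65  — repeats 65 (not base-9 happy)
1329: 1329 → 95 → 27 → 9 → 1  — reaches 1 (base-9 happy)
3403: 3403 → 53 → 89 → 65 → 53  — repeats 53 (not base-9 happy)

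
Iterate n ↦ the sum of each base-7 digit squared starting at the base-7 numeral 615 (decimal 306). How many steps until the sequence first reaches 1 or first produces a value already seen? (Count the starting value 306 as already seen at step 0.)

306 = (6,1,5)_7 → 62
62 = (1,1,6)_7 → 38
38 = (5,3)_7 → 34
34 = (4,6)_7 → 52
52 = (1,0,3)_7 → 10
10 = (1,3)_7 → 10  — 10 repeats.
That took 6 steps.

6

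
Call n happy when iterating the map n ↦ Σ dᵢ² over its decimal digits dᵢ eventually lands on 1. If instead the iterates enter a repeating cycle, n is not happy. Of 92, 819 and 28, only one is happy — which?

92: 92 → 85 → 89 → 145 → 42 → 20 → 4 → 16 → 37 → 58 → 89  — repeats 89 (not happy)
819: 819 → 146 → 53 → 34 → 25 → 29 → 85 → 89 → 145 → 42 → 20 → 4 → 16 → 37 → 58 → 89  — repeats 89 (not happy)
28: 28 → 68 → 100 → 1  — reaches 1 (happy)

28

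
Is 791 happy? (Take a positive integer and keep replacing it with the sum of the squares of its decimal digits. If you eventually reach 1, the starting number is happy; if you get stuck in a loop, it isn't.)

not happy

791 → 7² + 9² + 1² = 131
131 → 1² + 3² + 1² = 11
11 → 1² + 1² = 2
2 → 2² = 4
4 → 4² = 16
16 → 1² + 6² = 37
37 → 3² + 7² = 58
58 → 5² + 8² = 89
89 → 8² + 9² = 145
145 → 1² + 4² + 5² = 42
42 → 4² + 2² = 20
20 → 2² + 0² = 4  — 4 already seen; the sequence cycles without reaching 1.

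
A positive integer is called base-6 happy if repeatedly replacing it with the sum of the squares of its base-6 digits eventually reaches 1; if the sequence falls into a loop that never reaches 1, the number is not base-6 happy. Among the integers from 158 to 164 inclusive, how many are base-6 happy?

158: 158 → 24 → 16 → 20 → 13 → 5 → 25 → 17 → 29 → 41 → 26 → 20  — not base-6 happy
159: 159 → 29 → 41 → 26 → 20 → 13 → 5 → 25 → 17 → 29  — not base-6 happy
160: 160 → 36 → 1  — base-6 happy
161: 161 → 45 → 11 → 26 → 20 → 13 → 5 → 25 → 17 → 29 → 41 → 26  — not base-6 happy
162: 162 → 25 → 17 → 29 → 41 → 26 → 20 → 13 → 5 → 25  — not base-6 happy
163: 163 → 26 → 20 → 13 → 5 → 25 → 17 → 29 → 41 → 26  — not base-6 happy
164: 164 → 29 → 41 → 26 → 20 → 13 → 5 → 25 → 17 → 29  — not base-6 happy
base-6 happy: 160

1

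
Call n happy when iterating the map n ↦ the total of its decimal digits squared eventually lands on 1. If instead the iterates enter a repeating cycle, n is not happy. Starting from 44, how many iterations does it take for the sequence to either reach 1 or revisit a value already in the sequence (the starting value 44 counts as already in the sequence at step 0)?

4

44 → 32
32 → 13
13 → 10
10 → 1  — reached 1.
That took 4 steps.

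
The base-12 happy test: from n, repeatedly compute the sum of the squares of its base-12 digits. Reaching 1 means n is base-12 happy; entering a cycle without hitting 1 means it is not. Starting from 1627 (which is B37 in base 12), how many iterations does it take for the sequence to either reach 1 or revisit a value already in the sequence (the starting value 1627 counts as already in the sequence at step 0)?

8

1627 = (11,3,7)_12 → 11² + 3² + 7² = 121 + 9 + 49 = 179
179 = (1,2,11)_12 → 1² + 2² + 11² = 1 + 4 + 121 = 126
126 = (10,6)_12 → 10² + 6² = 100 + 36 = 136
136 = (11,4)_12 → 11² + 4² = 121 + 16 = 137
137 = (11,5)_12 → 11² + 5² = 121 + 25 = 146
146 = (1,0,2)_12 → 1² + 0² + 2² = 1 + 0 + 4 = 5
5 = (5)_12 → 5² = 25
25 = (2,1)_12 → 2² + 1² = 4 + 1 = 5  — 5 repeats.
That took 8 steps.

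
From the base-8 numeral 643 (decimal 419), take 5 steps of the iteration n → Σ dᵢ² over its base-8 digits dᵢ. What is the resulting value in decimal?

419 = (6,4,3)_8 → 6² + 4² + 3² = 61
61 = (7,5)_8 → 7² + 5² = 74
74 = (1,1,2)_8 → 1² + 1² + 2² = 6
6 = (6)_8 → 6² = 36
36 = (4,4)_8 → 4² + 4² = 32

32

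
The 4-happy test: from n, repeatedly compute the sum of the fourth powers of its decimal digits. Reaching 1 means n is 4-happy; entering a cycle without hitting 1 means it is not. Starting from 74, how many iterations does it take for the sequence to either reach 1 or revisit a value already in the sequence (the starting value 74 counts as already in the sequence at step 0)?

9

74 → 7⁴ + 4⁴ = 2401 + 256 = 2657
2657 → 2⁴ + 6⁴ + 5⁴ + 7⁴ = 16 + 1296 + 625 + 2401 = 4338
4338 → 4⁴ + 3⁴ + 3⁴ + 8⁴ = 256 + 81 + 81 + 4096 = 4514
4514 → 4⁴ + 5⁴ + 1⁴ + 4⁴ = 256 + 625 + 1 + 256 = 1138
1138 → 1⁴ + 1⁴ + 3⁴ + 8⁴ = 1 + 1 + 81 + 4096 = 4179
4179 → 4⁴ + 1⁴ + 7⁴ + 9⁴ = 256 + 1 + 2401 + 6561 = 9219
9219 → 9⁴ + 2⁴ + 1⁴ + 9⁴ = 6561 + 16 + 1 + 6561 = 13139
13139 → 1⁴ + 3⁴ + 1⁴ + 3⁴ + 9⁴ = 1 + 81 + 1 + 81 + 6561 = 6725
6725 → 6⁴ + 7⁴ + 2⁴ + 5⁴ = 1296 + 2401 + 16 + 625 = 4338  — 4338 repeats.
That took 9 steps.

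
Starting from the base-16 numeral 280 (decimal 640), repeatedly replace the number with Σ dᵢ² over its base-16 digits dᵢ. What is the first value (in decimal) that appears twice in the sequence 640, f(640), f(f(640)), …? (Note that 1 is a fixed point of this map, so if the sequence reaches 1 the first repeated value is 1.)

640 = (2,8,0)_16 → 2² + 8² + 0² = 68
68 = (4,4)_16 → 4² + 4² = 32
32 = (2,0)_16 → 2² + 0² = 4
4 = (4)_16 → 4² = 16
16 = (1,0)_16 → 1² + 0² = 1  — reached the fixed point 1.
1 → 1, so 1 is the first repeated value.

1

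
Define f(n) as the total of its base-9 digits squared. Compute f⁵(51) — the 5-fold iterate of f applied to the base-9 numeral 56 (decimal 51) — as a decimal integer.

53

51 = (5,6)_9 → 5² + 6² = 25 + 36 = 61
61 = (6,7)_9 → 6² + 7² = 36 + 49 = 85
85 = (1,0,4)_9 → 1² + 0² + 4² = 1 + 0 + 16 = 17
17 = (1,8)_9 → 1² + 8² = 1 + 64 = 65
65 = (7,2)_9 → 7² + 2² = 49 + 4 = 53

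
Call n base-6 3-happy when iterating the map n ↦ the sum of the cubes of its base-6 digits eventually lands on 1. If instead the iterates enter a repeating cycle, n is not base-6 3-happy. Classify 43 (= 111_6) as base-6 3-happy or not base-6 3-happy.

base-6 3-happy

43 = (1,1,1)_6 → 1³ + 1³ + 1³ = 3
3 = (3)_6 → 3³ = 27
27 = (4,3)_6 → 4³ + 3³ = 91
91 = (2,3,1)_6 → 2³ + 3³ + 1³ = 36
36 = (1,0,0)_6 → 1³ + 0³ + 0³ = 1  — reached 1.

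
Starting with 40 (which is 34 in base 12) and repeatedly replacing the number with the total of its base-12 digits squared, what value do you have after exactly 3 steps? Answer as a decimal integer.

40 = (3,4)_12 → 3² + 4² = 9 + 16 = 25
25 = (2,1)_12 → 2² + 1² = 4 + 1 = 5
5 = (5)_12 → 5² = 25

25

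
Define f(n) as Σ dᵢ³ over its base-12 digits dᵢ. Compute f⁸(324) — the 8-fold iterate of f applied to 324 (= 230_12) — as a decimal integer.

1028

324 = (2,3,0)_12 → 35
35 = (2,11)_12 → 1339
1339 = (9,3,7)_12 → 1099
1099 = (7,7,7)_12 → 1029
1029 = (7,1,9)_12 → 1073
1073 = (7,5,5)_12 → 593
593 = (4,1,5)_12 → 190
190 = (1,3,10)_12 → 1028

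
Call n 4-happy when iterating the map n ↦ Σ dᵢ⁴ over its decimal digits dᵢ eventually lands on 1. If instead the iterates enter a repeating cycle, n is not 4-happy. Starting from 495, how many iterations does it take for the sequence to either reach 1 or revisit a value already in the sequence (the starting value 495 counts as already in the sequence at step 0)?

13

495 → 4⁴ + 9⁴ + 5⁴ = 256 + 6561 + 625 = 7442
7442 → 7⁴ + 4⁴ + 4⁴ + 2⁴ = 2401 + 256 + 256 + 16 = 2929
2929 → 2⁴ + 9⁴ + 2⁴ + 9⁴ = 16 + 6561 + 16 + 6561 = 13154
13154 → 1⁴ + 3⁴ + 1⁴ + 5⁴ + 4⁴ = 1 + 81 + 1 + 625 + 256 = 964
964 → 9⁴ + 6⁴ + 4⁴ = 6561 + 1296 + 256 = 8113
8113 → 8⁴ + 1⁴ + 1⁴ + 3⁴ = 4096 + 1 + 1 + 81 = 4179
4179 → 4⁴ + 1⁴ + 7⁴ + 9⁴ = 256 + 1 + 2401 + 6561 = 9219
9219 → 9⁴ + 2⁴ + 1⁴ + 9⁴ = 6561 + 16 + 1 + 6561 = 13139
13139 → 1⁴ + 3⁴ + 1⁴ + 3⁴ + 9⁴ = 1 + 81 + 1 + 81 + 6561 = 6725
6725 → 6⁴ + 7⁴ + 2⁴ + 5⁴ = 1296 + 2401 + 16 + 625 = 4338
4338 → 4⁴ + 3⁴ + 3⁴ + 8⁴ = 256 + 81 + 81 + 4096 = 4514
4514 → 4⁴ + 5⁴ + 1⁴ + 4⁴ = 256 + 625 + 1 + 256 = 1138
1138 → 1⁴ + 1⁴ + 3⁴ + 8⁴ = 1 + 1 + 81 + 4096 = 4179  — 4179 repeats.
That took 13 steps.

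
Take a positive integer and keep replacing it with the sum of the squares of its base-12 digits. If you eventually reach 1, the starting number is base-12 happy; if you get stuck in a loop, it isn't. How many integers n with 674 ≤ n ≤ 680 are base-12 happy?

674: 674 → 84 → 49 → 17 → 26 → 8 → 64 → 41 → 34 → 104 → 128 → 164 → 66 → 61 → 26  (repeats 26)
675: 675 → 89 → 74 → 40 → 25 → 5 → 25  (repeats 25)
676: 676 → 96 → 64 → 41 → 34 → 104 → 128 → 164 → 66 → 61 → 26 → 8 → 64  (repeats 64)
677: 677 → 105 → 145 → 2 → 4 → 16 → 17 → 26 → 8 → 64 → 41 → 34 → 104 → 128 → 164 → 66 → 61 → 26  (repeats 26)
678: 678 → 116 → 145 → 2 → 4 → 16 → 17 → 26 → 8 → 64 → 41 → 34 → 104 → 128 → 164 → 66 → 61 → 26  (repeats 26)
679: 679 → 129 → 181 → 11 → 121 → 101 → 89 → 74 → 40 → 25 → 5 → 25  (repeats 25)
680: 680 → 144 → 1  (reaches 1)
base-12 happy: 680

1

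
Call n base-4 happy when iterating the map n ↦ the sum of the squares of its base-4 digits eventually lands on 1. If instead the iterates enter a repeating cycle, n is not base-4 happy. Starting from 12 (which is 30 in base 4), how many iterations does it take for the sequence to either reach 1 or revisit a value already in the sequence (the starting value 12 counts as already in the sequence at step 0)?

12 = (3,0)_4 → 9
9 = (2,1)_4 → 5
5 = (1,1)_4 → 2
2 = (2)_4 → 4
4 = (1,0)_4 → 1  — reached 1.
That took 5 steps.

5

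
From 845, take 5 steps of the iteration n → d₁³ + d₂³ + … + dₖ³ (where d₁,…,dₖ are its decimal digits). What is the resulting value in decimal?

134

845 → 8³ + 4³ + 5³ = 512 + 64 + 125 = 701
701 → 7³ + 0³ + 1³ = 343 + 0 + 1 = 344
344 → 3³ + 4³ + 4³ = 27 + 64 + 64 = 155
155 → 1³ + 5³ + 5³ = 1 + 125 + 125 = 251
251 → 2³ + 5³ + 1³ = 8 + 125 + 1 = 134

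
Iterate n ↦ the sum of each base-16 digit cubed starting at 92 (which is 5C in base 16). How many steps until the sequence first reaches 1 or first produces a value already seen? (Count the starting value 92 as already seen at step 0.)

92 = (5,12)_16 → 5³ + 12³ = 125 + 1728 = 1853
1853 = (7,3,13)_16 → 7³ + 3³ + 13³ = 343 + 27 + 2197 = 2567
2567 = (10,0,7)_16 → 10³ + 0³ + 7³ = 1000 + 0 + 343 = 1343
1343 = (5,3,15)_16 → 5³ + 3³ + 15³ = 125 + 27 + 3375 = 3527
3527 = (13,12,7)_16 → 13³ + 12³ + 7³ = 2197 + 1728 + 343 = 4268
4268 = (1,0,10,12)_16 → 1³ + 0³ + 10³ + 12³ = 1 + 0 + 1000 + 1728 = 2729
2729 = (10,10,9)_16 → 10³ + 10³ + 9³ = 1000 + 1000 + 729 = 2729  — 2729 repeats.
That took 7 steps.

7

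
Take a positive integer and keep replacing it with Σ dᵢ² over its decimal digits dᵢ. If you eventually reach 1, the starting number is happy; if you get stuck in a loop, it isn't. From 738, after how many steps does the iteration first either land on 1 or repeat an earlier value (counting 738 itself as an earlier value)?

14

738 → 7² + 3² + 8² = 49 + 9 + 64 = 122
122 → 1² + 2² + 2² = 1 + 4 + 4 = 9
9 → 9² = 81
81 → 8² + 1² = 64 + 1 = 65
65 → 6² + 5² = 36 + 25 = 61
61 → 6² + 1² = 36 + 1 = 37
37 → 3² + 7² = 9 + 49 = 58
58 → 5² + 8² = 25 + 64 = 89
89 → 8² + 9² = 64 + 81 = 145
145 → 1² + 4² + 5² = 1 + 16 + 25 = 42
42 → 4² + 2² = 16 + 4 = 20
20 → 2² + 0² = 4 + 0 = 4
4 → 4² = 16
16 → 1² + 6² = 1 + 36 = 37  — 37 repeats.
That took 14 steps.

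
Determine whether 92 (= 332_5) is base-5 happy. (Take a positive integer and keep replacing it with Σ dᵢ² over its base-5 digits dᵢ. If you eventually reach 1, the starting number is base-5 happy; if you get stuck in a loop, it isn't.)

92 = (3,3,2)_5 → 3² + 3² + 2² = 9 + 9 + 4 = 22
22 = (4,2)_5 → 4² + 2² = 16 + 4 = 20
20 = (4,0)_5 → 4² + 0² = 16 + 0 = 16
16 = (3,1)_5 → 3² + 1² = 9 + 1 = 10
10 = (2,0)_5 → 2² + 0² = 4 + 0 = 4
4 = (4)_5 → 4² = 16  — 16 already seen; the sequence cycles without reaching 1.

not base-5 happy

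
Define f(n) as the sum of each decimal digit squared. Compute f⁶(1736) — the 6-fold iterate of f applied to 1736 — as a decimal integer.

145

1736 → 1² + 7² + 3² + 6² = 1 + 49 + 9 + 36 = 95
95 → 9² + 5² = 81 + 25 = 106
106 → 1² + 0² + 6² = 1 + 0 + 36 = 37
37 → 3² + 7² = 9 + 49 = 58
58 → 5² + 8² = 25 + 64 = 89
89 → 8² + 9² = 64 + 81 = 145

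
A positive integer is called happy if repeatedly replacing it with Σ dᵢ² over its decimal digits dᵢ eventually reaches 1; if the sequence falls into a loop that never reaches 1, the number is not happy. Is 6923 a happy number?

6923 → 6² + 9² + 2² + 3² = 36 + 81 + 4 + 9 = 130
130 → 1² + 3² + 0² = 1 + 9 + 0 = 10
10 → 1² + 0² = 1 + 0 = 1  — reached 1.

happy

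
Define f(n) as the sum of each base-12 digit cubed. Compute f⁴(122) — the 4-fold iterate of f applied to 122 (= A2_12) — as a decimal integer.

122 = (10,2)_12 → 10³ + 2³ = 1000 + 8 = 1008
1008 = (7,0,0)_12 → 7³ + 0³ + 0³ = 343 + 0 + 0 = 343
343 = (2,4,7)_12 → 2³ + 4³ + 7³ = 8 + 64 + 343 = 415
415 = (2,10,7)_12 → 2³ + 10³ + 7³ = 8 + 1000 + 343 = 1351

1351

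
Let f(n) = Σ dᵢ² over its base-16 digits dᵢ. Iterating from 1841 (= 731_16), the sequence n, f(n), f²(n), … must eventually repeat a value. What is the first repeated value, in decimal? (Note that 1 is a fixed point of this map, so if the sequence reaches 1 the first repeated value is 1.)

1841 = (7,3,1)_16 → 59
59 = (3,11)_16 → 130
130 = (8,2)_16 → 68
68 = (4,4)_16 → 32
32 = (2,0)_16 → 4
4 = (4)_16 → 16
16 = (1,0)_16 → 1  — reached the fixed point 1.
1 → 1, so 1 is the first repeated value.

1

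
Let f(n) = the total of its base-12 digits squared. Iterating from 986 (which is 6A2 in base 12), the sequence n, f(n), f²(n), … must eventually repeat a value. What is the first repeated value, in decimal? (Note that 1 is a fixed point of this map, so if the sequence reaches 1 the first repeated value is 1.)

125

986 = (6,10,2)_12 → 140
140 = (11,8)_12 → 185
185 = (1,3,5)_12 → 35
35 = (2,11)_12 → 125
125 = (10,5)_12 → 125  — 125 already appeared earlier.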